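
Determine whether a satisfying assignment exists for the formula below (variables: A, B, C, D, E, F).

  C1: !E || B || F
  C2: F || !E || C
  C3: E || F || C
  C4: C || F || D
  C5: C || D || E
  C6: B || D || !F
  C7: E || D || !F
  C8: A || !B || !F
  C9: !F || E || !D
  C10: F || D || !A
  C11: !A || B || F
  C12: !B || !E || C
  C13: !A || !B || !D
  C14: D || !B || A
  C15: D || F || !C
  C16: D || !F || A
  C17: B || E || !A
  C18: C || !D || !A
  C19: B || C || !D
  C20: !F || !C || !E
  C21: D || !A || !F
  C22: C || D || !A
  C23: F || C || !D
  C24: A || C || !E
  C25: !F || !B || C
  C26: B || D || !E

Satisfiable

Case E = false:
Case F = false:
(C) alone gives C = true.
(D) alone gives D = true.
Case A = false:
All clauses hold; B can take either value.
A satisfying assignment: A ↦ false; B ↦ false; C ↦ true; D ↦ true; E ↦ false; F ↦ false.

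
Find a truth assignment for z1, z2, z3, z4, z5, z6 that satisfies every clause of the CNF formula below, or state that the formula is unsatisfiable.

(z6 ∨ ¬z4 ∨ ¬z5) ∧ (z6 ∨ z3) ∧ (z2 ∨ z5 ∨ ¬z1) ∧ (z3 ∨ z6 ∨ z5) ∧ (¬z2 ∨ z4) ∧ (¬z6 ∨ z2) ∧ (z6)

z1 ↦ True,  z2 ↦ True,  z3 ↦ False,  z4 ↦ True,  z5 ↦ True,  z6 ↦ True

From the singleton clause (z6), z6 = True.
From the singleton clause (z2), z2 = True.
From the singleton clause (z4), z4 = True.
All clauses hold; z1, z3, z5 can take either value.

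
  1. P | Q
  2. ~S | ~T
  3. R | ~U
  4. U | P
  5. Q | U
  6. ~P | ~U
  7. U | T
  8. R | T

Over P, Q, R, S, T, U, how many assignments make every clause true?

There are 2^6 = 64 truth assignments over (P, Q, R, S, T, U).
Split on R. With R = 1, the clauses containing R are satisfied and ~R drops from the rest; 4 of the 2^5 = 32 assignments to the other variables satisfy what remains.
With R = 0, by the same count on the reduced clause set, 1 assignment works.
(One model: P=F, Q=T, R=T, S=F, T=F, U=T.)
Total: 4 + 1 = 5.

5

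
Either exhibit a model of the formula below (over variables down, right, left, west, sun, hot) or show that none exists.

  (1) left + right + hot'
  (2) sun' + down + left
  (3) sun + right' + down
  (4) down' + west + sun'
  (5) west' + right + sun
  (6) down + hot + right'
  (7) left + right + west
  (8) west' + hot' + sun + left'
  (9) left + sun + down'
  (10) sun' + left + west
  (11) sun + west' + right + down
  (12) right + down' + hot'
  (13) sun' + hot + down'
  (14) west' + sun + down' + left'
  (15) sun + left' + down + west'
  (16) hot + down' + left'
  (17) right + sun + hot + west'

Case left = 1:
Case hot = 1:
Case west = 1:
From the singleton clause (sun), sun = 1.
Case right = 1:
All clauses hold; down can take either value.

down ↦ 0,  right ↦ 1,  left ↦ 1,  west ↦ 1,  sun ↦ 1,  hot ↦ 1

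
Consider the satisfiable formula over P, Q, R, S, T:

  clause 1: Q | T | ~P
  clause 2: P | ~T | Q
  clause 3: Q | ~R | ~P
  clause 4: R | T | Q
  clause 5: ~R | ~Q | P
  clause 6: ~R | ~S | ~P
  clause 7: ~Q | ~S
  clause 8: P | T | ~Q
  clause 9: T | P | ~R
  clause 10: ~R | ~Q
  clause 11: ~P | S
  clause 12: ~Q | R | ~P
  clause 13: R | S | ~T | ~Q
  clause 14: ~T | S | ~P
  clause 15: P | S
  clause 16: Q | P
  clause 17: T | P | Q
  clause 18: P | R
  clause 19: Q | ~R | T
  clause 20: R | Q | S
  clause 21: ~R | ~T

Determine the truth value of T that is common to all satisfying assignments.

Suppose T = 0.
Case Q = 1:
Unit clause (~S) forces S = 0.
Unit clause (P) forces P = 1.
Now (~P) is unsatisfied and unit — conflict.
So Q must be the other value — set Q = 0.
Unit clause (~P) forces P = 0.
Now (P) is unsatisfied and unit — conflict.
Both values of Q lead to a conflict.
So every satisfying assignment has T = True.

True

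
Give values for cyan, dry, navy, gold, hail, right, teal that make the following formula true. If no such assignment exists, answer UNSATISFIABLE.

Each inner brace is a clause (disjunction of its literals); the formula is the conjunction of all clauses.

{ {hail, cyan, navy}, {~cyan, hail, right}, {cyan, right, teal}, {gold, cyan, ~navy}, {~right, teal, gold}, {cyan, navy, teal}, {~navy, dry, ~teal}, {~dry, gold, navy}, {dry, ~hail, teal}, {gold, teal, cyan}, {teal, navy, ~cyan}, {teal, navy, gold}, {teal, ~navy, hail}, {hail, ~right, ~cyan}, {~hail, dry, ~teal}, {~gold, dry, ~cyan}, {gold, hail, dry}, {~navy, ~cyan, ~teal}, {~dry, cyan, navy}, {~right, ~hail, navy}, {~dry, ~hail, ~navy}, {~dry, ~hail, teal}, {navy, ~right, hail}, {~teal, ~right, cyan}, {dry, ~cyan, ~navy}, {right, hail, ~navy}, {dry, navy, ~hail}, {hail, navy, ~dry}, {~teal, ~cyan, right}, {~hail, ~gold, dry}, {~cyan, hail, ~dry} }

Branch on hail: set hail = 1.
Branch on dry: set dry = 1.
From the singleton clause (~navy), navy = 0.
From the singleton clause (gold), gold = 1.
From the singleton clause (cyan), cyan = 1.
From the singleton clause (teal), teal = 1.
From the singleton clause (~right), right = 0.
That conflicts with the unit clause (right).
That branch fails; take dry = 0 instead.
From the singleton clause (teal), teal = 1.
That conflicts with the unit clause (~teal).
Neither dry = 1 nor dry = 0 works.
That branch fails; take hail = 0 instead.
Branch on cyan: set cyan = 1.
From the singleton clause (right), right = 1.
That conflicts with the unit clause (~right).
That branch fails; take cyan = 0 instead.
From the singleton clause (navy), navy = 1.
From the singleton clause (gold), gold = 1.
From the singleton clause (teal), teal = 1.
From the singleton clause (dry), dry = 1.
From the singleton clause (~right), right = 0.
That conflicts with the unit clause (right).
Neither cyan = 1 nor cyan = 0 works.
Neither hail = 1 nor hail = 0 works.

UNSATISFIABLE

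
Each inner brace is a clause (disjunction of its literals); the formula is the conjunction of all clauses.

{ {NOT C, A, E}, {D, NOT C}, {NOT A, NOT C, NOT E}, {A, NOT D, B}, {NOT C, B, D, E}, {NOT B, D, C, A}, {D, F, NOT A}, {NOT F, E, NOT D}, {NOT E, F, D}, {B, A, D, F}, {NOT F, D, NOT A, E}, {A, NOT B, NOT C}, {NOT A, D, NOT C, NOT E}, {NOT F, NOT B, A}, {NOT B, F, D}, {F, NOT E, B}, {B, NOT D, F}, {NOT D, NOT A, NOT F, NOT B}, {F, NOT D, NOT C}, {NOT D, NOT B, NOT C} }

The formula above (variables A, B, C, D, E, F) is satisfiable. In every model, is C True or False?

Suppose C = true.
The clause (D) is unit, so D = true.
The clause (F) is unit, so F = true.
The clause (E) is unit, so E = true.
The clause (NOT A) is unit, so A = false.
The clause (B) is unit, so B = true.
But (NOT B) is also a unit clause — contradiction.
So every satisfying assignment has C = False.

False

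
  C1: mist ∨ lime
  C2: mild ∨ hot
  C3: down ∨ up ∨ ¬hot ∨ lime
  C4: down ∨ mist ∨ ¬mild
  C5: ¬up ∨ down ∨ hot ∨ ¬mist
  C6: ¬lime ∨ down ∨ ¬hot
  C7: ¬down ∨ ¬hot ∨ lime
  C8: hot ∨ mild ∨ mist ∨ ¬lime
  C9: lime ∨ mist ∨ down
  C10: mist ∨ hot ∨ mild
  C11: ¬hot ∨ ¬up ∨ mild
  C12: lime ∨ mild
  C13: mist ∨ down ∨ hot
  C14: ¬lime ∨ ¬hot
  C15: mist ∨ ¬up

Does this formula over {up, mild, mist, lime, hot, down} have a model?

Satisfiable

Try mist = True.
Try mild = True.
Try lime = True.
(¬hot) alone gives hot = False.
Try up = False.
Every clause is now satisfied; down is unconstrained.
A satisfying assignment: up=False, mild=True, mist=True, lime=True, hot=False, down=False.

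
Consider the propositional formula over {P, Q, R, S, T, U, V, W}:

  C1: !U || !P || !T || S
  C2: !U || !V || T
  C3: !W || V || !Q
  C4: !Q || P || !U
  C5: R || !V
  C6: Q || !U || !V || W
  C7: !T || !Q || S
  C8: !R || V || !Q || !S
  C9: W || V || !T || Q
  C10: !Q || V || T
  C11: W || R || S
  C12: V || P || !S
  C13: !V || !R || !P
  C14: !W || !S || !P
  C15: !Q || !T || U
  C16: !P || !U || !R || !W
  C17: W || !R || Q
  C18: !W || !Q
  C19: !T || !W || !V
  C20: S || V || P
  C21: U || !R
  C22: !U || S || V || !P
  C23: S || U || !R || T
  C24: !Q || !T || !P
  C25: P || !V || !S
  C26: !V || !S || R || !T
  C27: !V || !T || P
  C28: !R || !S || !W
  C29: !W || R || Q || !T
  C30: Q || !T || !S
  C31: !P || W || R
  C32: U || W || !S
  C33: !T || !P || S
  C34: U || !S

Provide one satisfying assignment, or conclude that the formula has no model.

P: true,  Q: false,  R: false,  S: false,  T: false,  U: false,  V: false,  W: true

Case R = false:
(!V) alone gives V = false.
Case W = true:
(!Q) alone gives Q = false.
(!T) alone gives T = false.
Case P = true:
(!S) alone gives S = false.
(!U) alone gives U = false.
This assignment satisfies each clause.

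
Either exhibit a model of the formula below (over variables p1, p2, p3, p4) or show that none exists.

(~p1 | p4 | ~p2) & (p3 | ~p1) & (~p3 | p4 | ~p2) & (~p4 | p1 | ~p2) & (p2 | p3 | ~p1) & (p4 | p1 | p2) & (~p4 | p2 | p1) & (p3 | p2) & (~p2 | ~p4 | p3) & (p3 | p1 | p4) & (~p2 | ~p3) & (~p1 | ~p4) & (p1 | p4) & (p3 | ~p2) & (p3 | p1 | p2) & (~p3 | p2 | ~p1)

Suppose p3 = 1.
The clause (~p2) is unit, so p2 = 0.
The clause (~p1) is unit, so p1 = 0.
The clause (p4) is unit, so p4 = 1.
That conflicts with the unit clause (~p4).
Backtrack on p3: now try p3 = 0.
The clause (~p1) is unit, so p1 = 0.
The clause (p2) is unit, so p2 = 1.
That conflicts with the unit clause (~p2).
Both values of p3 lead to a conflict.

UNSATISFIABLE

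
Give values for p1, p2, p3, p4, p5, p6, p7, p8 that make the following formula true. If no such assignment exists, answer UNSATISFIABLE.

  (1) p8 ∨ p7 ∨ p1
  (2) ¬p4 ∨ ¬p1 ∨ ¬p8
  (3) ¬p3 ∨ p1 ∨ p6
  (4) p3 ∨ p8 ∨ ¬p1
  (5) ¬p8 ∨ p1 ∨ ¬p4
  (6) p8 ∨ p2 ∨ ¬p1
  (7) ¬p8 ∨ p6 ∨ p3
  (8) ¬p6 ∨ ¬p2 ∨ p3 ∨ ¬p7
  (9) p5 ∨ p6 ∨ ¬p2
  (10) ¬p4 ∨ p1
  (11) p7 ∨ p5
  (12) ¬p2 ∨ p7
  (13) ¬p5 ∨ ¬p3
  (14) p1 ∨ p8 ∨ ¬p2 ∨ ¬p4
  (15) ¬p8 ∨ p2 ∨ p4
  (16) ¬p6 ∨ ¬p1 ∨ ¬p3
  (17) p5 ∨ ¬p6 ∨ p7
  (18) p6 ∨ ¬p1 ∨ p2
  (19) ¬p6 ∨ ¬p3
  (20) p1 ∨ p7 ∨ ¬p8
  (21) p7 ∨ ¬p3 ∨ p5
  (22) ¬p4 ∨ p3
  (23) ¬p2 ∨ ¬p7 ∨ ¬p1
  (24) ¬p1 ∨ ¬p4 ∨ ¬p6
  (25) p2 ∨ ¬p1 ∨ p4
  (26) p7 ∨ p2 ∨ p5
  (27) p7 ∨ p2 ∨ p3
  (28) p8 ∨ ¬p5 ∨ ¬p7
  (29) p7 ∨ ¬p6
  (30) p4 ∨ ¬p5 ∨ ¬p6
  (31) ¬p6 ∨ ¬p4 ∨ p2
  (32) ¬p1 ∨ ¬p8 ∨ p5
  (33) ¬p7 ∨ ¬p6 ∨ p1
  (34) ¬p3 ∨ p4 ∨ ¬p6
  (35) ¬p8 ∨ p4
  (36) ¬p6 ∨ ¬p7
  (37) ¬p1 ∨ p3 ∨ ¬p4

p1: False, p2: False, p3: False, p4: False, p5: False, p6: False, p7: True, p8: False

Try p4 = False.
The clause (¬p8) is unit, so p8 = False.
Try p7 = True.
The clause (¬p5) is unit, so p5 = False.
The clause (¬p6) is unit, so p6 = False.
The clause (¬p2) is unit, so p2 = False.
The clause (¬p1) is unit, so p1 = False.
The clause (¬p3) is unit, so p3 = False.
Every clause now holds.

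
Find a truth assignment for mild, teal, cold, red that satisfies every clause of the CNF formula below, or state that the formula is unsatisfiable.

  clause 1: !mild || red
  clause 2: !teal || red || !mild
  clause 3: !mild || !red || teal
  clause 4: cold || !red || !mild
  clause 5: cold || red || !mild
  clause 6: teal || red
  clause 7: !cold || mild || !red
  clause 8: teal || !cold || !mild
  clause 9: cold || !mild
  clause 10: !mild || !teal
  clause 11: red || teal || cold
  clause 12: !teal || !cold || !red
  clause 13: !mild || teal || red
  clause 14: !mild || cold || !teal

mild: false; teal: true; cold: false; red: true

Branch on mild: set mild = false.
Branch on teal: set teal = true.
Branch on cold: set cold = false.
No clause remains; red is free.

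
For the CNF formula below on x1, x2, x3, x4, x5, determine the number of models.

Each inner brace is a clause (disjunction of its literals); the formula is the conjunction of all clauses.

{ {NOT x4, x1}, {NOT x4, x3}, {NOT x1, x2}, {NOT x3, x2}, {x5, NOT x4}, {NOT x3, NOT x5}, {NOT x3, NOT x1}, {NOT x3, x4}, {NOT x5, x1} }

4

There are 2^5 = 32 truth assignments over (x1, x2, x3, x4, x5).
Split on x3. With x3 = true, the clauses containing x3 are satisfied and NOT x3 drops from the rest; 0 of the 2^4 = 16 assignments to the other variables satisfy what remains.
With x3 = false, by the same count on the reduced clause set, 4 assignments work.
(One model: x1=F, x2=F, x3=F, x4=F, x5=F.)
Total: 0 + 4 = 4.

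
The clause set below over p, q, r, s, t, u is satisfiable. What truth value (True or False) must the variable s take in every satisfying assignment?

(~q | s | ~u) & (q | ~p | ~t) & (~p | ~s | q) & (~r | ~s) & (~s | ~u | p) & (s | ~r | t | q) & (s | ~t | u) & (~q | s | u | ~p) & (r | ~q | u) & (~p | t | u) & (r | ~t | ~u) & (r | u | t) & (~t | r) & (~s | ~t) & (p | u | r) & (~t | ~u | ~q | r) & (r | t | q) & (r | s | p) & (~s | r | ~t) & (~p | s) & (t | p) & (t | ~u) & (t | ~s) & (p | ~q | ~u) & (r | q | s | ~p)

Suppose s = 1.
From the singleton clause (~r), r = 0.
From the singleton clause (~t), t = 0.
That conflicts with the unit clause (t).
So every satisfying assignment has s = False.

False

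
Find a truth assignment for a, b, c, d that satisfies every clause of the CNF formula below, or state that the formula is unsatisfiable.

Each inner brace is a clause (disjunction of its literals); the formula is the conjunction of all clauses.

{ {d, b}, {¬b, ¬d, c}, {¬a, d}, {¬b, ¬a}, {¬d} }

a: False,  b: True,  c: False,  d: False

(¬d) alone gives d = False.
(b) alone gives b = True.
(¬a) alone gives a = False.
No clause remains; c is free.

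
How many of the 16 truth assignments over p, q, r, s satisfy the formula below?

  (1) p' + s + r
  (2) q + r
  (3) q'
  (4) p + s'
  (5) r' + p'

There are 2^4 = 16 truth assignments over (p, q, r, s).
Check each against the 5 clauses (columns in the order p, q, r, s):
  F F F F  ✗ fails (q + r)
  F F F T  ✗ fails (q + r)
  F F T F  ✓ satisfies all
  F F T T  ✗ fails (p + s')
  F T F F  ✗ fails (q')
  F T F T  ✗ fails (q')
  F T T F  ✗ fails (q')
  F T T T  ✗ fails (q')
  T F F F  ✗ fails (p' + s + r)
  T F F T  ✗ fails (q + r)
  T F T F  ✗ fails (r' + p')
  T F T T  ✗ fails (r' + p')
  T T F F  ✗ fails (p' + s + r)
  T T F T  ✗ fails (q')
  T T T F  ✗ fails (q')
  T T T T  ✗ fails (q')
1 of the 16 rows is a model.

1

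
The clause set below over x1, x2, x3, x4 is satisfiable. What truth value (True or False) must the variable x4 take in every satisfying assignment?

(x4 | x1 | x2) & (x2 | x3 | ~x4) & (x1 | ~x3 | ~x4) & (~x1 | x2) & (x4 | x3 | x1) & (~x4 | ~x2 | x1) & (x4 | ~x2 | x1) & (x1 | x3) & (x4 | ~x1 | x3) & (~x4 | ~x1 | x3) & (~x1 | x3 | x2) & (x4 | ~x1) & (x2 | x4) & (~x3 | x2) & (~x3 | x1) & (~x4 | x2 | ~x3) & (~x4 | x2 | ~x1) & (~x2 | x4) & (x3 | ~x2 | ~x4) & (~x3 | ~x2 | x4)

Suppose x4 = 0.
The clause (~x1) is unit, so x1 = 0.
The clause (x2) is unit, so x2 = 1.
Now (~x2) is unsatisfied and unit — conflict.
So every satisfying assignment has x4 = True.

True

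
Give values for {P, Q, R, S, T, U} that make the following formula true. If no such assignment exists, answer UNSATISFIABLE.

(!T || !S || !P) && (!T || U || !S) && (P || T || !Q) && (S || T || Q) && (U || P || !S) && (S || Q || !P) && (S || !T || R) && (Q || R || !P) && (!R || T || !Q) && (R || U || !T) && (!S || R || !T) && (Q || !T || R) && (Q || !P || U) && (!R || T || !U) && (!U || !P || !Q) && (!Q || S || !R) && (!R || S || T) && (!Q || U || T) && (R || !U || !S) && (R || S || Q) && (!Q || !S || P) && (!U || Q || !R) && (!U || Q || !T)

Try T = true.
Try S = false.
From the singleton clause (R), R = true.
From the singleton clause (!Q), Q = false.
From the singleton clause (!P), P = false.
From the singleton clause (!U), U = false.
Every clause now holds.

P ↦ false,  Q ↦ false,  R ↦ true,  S ↦ false,  T ↦ true,  U ↦ false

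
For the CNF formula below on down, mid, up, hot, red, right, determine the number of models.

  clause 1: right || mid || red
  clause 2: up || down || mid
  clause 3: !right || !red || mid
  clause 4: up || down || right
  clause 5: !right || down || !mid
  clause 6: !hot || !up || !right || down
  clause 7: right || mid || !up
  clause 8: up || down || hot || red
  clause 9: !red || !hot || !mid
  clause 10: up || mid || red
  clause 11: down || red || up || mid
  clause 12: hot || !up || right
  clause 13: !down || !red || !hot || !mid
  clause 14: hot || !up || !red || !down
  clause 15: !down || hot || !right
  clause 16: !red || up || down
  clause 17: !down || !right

8

There are 2^6 = 64 truth assignments over (down, mid, up, hot, red, right).
Split on hot. With hot = true, the clauses containing hot are satisfied and !hot drops from the rest; 4 of the 2^5 = 32 assignments to the other variables satisfy what remains.
With hot = false, by the same count on the reduced clause set, 4 assignments work.
Total: 4 + 4 = 8.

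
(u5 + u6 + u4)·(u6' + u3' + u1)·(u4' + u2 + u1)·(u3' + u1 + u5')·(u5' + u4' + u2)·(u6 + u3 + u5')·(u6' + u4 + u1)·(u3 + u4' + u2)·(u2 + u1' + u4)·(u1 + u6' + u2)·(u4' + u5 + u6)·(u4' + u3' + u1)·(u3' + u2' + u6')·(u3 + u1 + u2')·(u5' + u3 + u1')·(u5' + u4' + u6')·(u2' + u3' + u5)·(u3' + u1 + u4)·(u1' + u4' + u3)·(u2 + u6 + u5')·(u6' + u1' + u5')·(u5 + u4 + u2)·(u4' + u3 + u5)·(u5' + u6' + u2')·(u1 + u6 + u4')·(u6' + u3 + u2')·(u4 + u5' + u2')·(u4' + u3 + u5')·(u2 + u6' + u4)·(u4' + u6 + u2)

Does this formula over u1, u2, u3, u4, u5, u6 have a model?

Satisfiable

Branch on u5: set u5 = 0.
Branch on u6: set u6 = 1.
Branch on u3: set u3 = 1.
From the singleton clause (u1), u1 = 1.
From the singleton clause (u2'), u2 = 0.
From the singleton clause (u4), u4 = 1.
All clauses are satisfied.
A satisfying assignment: u1=1,  u2=0,  u3=1,  u4=1,  u5=0,  u6=1.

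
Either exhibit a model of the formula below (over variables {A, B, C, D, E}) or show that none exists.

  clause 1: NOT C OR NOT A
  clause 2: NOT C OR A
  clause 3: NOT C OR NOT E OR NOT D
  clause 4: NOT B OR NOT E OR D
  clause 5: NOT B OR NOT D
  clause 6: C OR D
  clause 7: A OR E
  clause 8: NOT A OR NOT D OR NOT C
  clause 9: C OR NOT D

UNSATISFIABLE

Case C = false:
(D) alone gives D = true.
That conflicts with the unit clause (NOT D).
Undo C and try C = true.
(NOT A) alone gives A = false.
That conflicts with the unit clause (A).
Either choice for C ends in contradiction.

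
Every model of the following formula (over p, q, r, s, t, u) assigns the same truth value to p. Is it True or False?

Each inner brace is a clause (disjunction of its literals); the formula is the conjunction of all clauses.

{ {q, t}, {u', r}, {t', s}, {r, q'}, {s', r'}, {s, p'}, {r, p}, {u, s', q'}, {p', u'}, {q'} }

Suppose p = 0.
The clause (r) is unit, so r = 1.
The clause (s') is unit, so s = 0.
The clause (t') is unit, so t = 0.
The clause (q) is unit, so q = 1.
Now (q') is unsatisfied and unit — conflict.
So every satisfying assignment has p = True.

True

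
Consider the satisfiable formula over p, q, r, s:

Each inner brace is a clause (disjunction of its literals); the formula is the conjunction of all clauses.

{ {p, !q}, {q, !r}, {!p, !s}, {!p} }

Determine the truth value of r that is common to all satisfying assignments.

False

Suppose r = true.
From the singleton clause (q), q = true.
From the singleton clause (p), p = true.
But (!p) is also a unit clause — contradiction.
So every satisfying assignment has r = False.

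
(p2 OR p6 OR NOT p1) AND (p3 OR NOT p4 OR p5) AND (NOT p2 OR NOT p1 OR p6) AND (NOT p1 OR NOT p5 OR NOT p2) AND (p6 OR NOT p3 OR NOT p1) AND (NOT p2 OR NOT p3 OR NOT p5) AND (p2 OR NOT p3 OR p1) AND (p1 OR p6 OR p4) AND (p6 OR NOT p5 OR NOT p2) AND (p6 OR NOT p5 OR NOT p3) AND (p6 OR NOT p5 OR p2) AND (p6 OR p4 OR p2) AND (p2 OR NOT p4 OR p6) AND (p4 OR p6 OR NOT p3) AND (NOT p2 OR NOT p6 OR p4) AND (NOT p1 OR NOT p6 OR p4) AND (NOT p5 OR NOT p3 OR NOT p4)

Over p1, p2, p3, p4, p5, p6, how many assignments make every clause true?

There are 2^6 = 64 truth assignments over (p1, p2, p3, p4, p5, p6).
Split on p1. With p1 = true, the clauses containing p1 are satisfied and NOT p1 drops from the rest; 3 of the 2^5 = 32 assignments to the other variables satisfy what remains.
With p1 = false, by the same count on the reduced clause set, 6 assignments work.
Total: 3 + 6 = 9.

9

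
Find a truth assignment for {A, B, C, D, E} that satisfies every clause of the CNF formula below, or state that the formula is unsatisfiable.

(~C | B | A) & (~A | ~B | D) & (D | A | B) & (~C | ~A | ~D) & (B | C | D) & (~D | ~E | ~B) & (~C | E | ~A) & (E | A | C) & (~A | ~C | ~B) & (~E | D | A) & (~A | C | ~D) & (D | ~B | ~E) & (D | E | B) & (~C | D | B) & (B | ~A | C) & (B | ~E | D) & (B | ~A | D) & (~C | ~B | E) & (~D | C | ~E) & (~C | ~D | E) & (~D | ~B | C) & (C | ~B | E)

Suppose C = 0.
Suppose B = 1.
(~D) alone gives D = 0.
(~A) alone gives A = 0.
(E) alone gives E = 1.
But (~E) is also a unit clause — contradiction.
Undo B and try B = 0.
(D) alone gives D = 1.
(~A) alone gives A = 0.
(E) alone gives E = 1.
But (~E) is also a unit clause — contradiction.
Both values of B lead to a conflict.
Undo C and try C = 1.
Suppose B = 1.
(~A) alone gives A = 0.
(E) alone gives E = 1.
(~D) alone gives D = 0.
But (D) is also a unit clause — contradiction.
Undo B and try B = 0.
(A) alone gives A = 1.
(~D) alone gives D = 0.
But (D) is also a unit clause — contradiction.
Both values of B lead to a conflict.
Both values of C lead to a conflict.

UNSATISFIABLE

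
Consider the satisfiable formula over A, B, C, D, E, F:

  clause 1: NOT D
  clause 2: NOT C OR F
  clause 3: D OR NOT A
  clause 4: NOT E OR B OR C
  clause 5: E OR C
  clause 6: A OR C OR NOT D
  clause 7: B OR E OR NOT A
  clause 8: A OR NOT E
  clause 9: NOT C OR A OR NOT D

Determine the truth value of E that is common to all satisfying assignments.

Suppose E = true.
(NOT D) alone gives D = false.
(NOT A) alone gives A = false.
But (A) is also a unit clause — contradiction.
So every satisfying assignment has E = False.

False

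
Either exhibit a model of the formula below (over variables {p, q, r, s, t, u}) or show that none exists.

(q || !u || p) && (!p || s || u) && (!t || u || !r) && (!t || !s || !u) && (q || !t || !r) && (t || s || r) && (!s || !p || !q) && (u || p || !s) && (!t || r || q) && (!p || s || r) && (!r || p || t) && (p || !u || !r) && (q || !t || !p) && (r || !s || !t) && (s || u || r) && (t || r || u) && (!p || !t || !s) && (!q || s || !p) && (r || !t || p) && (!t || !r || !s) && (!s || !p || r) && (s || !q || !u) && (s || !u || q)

Case q = true:
Case s = true:
From the singleton clause (!p), p = false.
From the singleton clause (u), u = true.
From the singleton clause (!t), t = false.
From the singleton clause (!r), r = false.
This assignment satisfies each clause.

p=false, q=true, r=false, s=true, t=false, u=true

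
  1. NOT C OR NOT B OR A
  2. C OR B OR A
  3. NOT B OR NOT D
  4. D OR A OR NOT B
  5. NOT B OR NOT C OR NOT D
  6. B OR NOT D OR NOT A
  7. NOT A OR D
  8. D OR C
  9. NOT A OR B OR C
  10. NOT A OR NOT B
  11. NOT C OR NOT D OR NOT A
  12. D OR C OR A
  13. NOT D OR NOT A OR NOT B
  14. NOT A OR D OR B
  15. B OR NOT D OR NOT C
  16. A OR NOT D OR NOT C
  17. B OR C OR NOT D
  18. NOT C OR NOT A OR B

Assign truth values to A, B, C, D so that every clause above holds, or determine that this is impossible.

Suppose B = false.
Suppose C = true.
The clause (NOT D) is unit, so D = false.
The clause (NOT A) is unit, so A = false.
This assignment satisfies each clause.

A: false; B: false; C: true; D: false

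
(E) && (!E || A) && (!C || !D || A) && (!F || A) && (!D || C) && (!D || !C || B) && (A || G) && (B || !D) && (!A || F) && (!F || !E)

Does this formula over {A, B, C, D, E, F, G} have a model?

Unsatisfiable

(E) alone gives E = true.
(A) alone gives A = true.
(F) alone gives F = true.
That conflicts with the unit clause (!F).
No assignment satisfies every clause.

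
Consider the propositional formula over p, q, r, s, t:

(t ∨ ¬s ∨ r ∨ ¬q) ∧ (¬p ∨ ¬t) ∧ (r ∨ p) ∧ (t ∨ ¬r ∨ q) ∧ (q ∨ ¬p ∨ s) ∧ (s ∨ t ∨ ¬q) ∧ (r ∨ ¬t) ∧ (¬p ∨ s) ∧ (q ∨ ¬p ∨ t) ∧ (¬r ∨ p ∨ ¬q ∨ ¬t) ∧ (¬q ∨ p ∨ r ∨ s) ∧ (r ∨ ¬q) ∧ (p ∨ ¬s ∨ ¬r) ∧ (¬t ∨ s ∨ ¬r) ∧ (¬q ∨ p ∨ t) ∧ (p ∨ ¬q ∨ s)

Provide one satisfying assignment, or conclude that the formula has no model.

p=True,  q=True,  r=True,  s=True,  t=False

Try p = True.
Unit clause (¬t) forces t = False.
Unit clause (s) forces s = True.
Unit clause (q) forces q = True.
Unit clause (r) forces r = True.
Every clause now holds.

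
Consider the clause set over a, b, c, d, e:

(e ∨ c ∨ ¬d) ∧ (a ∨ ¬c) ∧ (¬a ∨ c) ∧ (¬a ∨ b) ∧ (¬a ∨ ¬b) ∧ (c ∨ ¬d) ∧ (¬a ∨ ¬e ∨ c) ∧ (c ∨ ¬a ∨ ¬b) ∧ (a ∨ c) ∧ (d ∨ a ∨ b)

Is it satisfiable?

Suppose a = True.
(c) alone gives c = True.
(b) alone gives b = True.
Now (¬b) is unsatisfied and unit — conflict.
Undo a and try a = False.
(¬c) alone gives c = False.
Now (c) is unsatisfied and unit — conflict.
Either choice for a ends in contradiction.
No assignment satisfies every clause.

No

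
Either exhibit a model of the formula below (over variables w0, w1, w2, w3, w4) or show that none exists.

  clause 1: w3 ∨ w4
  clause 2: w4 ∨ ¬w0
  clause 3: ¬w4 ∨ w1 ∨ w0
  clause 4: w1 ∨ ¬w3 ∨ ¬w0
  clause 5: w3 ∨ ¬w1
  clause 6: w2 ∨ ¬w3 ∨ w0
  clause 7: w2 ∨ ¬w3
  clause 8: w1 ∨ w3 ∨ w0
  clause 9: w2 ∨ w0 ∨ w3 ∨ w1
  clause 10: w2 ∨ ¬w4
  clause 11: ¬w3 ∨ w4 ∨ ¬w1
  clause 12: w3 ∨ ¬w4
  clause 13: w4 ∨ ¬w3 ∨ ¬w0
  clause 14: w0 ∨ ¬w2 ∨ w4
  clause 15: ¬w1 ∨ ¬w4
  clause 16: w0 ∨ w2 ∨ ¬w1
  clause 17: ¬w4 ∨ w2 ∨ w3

UNSATISFIABLE

Case w3 = True:
From the singleton clause (w2), w2 = True.
Case w4 = True:
From the singleton clause (¬w1), w1 = False.
From the singleton clause (w0), w0 = True.
Now (¬w0) is unsatisfied and unit — conflict.
So w4 must be the other value — set w4 = False.
From the singleton clause (¬w0), w0 = False.
Now (w0) is unsatisfied and unit — conflict.
Neither w4 = True nor w4 = False works.
So w3 must be the other value — set w3 = False.
From the singleton clause (w4), w4 = True.
Now (¬w4) is unsatisfied and unit — conflict.
Neither w3 = True nor w3 = False works.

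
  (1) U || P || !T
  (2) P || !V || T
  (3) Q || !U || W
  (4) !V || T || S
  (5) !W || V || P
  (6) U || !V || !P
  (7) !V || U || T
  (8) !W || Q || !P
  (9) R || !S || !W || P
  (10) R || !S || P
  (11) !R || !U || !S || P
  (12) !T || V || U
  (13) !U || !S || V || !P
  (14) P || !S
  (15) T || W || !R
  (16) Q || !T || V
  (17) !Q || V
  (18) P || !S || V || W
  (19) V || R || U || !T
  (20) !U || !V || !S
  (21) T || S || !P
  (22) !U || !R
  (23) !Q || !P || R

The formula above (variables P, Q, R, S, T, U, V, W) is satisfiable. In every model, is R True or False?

False

Suppose R = true.
The clause (!U) is unit, so U = false.
Suppose P = true.
The clause (!V) is unit, so V = false.
The clause (!T) is unit, so T = false.
The clause (W) is unit, so W = true.
The clause (Q) is unit, so Q = true.
That conflicts with the unit clause (!Q).
That branch fails; take P = false instead.
The clause (!T) is unit, so T = false.
The clause (!V) is unit, so V = false.
The clause (!W) is unit, so W = false.
That conflicts with the unit clause (W).
Neither P = true nor P = false works.
So every satisfying assignment has R = False.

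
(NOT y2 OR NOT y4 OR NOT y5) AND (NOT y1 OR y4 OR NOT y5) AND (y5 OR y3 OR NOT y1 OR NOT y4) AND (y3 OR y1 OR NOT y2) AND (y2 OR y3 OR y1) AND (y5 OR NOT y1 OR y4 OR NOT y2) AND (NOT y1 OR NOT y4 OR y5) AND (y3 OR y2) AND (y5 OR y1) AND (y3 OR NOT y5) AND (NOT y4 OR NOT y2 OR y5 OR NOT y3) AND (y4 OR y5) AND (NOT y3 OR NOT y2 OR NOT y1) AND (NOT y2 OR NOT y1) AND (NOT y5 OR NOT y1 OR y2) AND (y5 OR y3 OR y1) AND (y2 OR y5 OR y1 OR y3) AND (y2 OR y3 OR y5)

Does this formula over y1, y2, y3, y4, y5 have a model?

Try y3 = true.
Try y5 = true.
Try y2 = true.
Unit clause (NOT y4) forces y4 = false.
Unit clause (NOT y1) forces y1 = false.
This assignment satisfies each clause.
A satisfying assignment: y1=false,  y2=true,  y3=true,  y4=false,  y5=true.

Satisfiable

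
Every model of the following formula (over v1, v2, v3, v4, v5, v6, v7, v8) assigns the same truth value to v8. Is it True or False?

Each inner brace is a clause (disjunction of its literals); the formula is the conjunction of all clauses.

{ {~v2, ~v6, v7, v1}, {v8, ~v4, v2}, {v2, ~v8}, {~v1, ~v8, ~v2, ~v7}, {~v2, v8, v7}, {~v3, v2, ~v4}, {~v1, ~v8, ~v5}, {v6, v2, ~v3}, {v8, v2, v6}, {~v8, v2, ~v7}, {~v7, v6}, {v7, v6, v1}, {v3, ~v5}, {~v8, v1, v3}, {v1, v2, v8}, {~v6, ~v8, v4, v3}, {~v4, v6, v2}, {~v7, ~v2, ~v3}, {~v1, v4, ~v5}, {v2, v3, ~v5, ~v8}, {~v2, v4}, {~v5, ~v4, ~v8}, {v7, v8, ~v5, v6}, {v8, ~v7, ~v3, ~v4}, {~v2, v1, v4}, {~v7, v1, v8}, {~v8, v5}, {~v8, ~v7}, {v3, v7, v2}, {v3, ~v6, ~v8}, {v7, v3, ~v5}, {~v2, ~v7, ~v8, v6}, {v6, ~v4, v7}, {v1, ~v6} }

Suppose v8 = 1.
(v2) alone gives v2 = 1.
(v4) alone gives v4 = 1.
(~v5) alone gives v5 = 0.
But (v5) is also a unit clause — contradiction.
So every satisfying assignment has v8 = False.

False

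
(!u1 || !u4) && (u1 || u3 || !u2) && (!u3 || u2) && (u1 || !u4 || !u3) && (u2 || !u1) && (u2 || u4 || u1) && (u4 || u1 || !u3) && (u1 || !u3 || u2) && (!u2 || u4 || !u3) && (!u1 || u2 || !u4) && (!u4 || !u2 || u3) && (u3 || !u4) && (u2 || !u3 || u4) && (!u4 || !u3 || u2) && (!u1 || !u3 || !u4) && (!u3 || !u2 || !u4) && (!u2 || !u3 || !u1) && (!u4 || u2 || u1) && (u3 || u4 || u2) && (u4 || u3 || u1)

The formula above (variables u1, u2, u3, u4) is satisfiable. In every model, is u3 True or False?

Suppose u3 = true.
From the singleton clause (u2), u2 = true.
From the singleton clause (u4), u4 = true.
Now (!u4) is unsatisfied and unit — conflict.
So every satisfying assignment has u3 = False.

False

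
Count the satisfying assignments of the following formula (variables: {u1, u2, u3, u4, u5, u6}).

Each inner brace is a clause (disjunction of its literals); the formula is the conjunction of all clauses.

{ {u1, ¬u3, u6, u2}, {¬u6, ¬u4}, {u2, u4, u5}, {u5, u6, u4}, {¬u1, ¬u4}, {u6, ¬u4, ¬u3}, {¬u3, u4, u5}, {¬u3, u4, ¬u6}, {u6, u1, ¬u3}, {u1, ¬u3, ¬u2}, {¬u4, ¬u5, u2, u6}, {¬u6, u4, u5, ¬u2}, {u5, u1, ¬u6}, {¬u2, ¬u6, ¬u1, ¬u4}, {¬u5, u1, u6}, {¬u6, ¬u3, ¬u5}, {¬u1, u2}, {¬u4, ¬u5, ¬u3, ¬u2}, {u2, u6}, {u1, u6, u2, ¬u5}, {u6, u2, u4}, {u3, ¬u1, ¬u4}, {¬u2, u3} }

2

There are 2^6 = 64 truth assignments over (u1, u2, u3, u4, u5, u6).
Split on u3. With u3 = True, the clauses containing u3 are satisfied and ¬u3 drops from the rest; 1 of the 2^5 = 32 assignments to the other variables satisfy what remains.
With u3 = False, by the same count on the reduced clause set, 1 assignment works.
(One model: u1=F, u2=F, u3=F, u4=F, u5=T, u6=T.)
Total: 1 + 1 = 2.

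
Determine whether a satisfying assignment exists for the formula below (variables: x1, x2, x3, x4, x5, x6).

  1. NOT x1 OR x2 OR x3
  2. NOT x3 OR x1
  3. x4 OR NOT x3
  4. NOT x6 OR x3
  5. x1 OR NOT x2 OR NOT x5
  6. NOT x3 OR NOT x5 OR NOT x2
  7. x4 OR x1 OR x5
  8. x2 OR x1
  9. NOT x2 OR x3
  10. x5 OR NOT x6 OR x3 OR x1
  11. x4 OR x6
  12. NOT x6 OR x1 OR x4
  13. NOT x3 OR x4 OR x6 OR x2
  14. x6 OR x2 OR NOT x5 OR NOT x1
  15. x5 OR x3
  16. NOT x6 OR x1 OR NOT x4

Yes

Case x3 = true:
The clause (x1) is unit, so x1 = true.
The clause (x4) is unit, so x4 = true.
Case x5 = false:
All clauses hold; x2, x6 can take either value.
A satisfying assignment: x1=true, x2=true, x3=true, x4=true, x5=false, x6=false.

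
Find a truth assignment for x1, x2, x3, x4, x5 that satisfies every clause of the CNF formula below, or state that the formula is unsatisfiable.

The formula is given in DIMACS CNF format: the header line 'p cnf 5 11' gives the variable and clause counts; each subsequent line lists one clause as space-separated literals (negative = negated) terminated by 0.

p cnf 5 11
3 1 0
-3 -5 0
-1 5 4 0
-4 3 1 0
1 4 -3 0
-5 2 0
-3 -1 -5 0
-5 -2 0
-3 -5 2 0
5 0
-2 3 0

UNSATISFIABLE

The clause (x5) is unit, so x5 = True.
The clause (¬x3) is unit, so x3 = False.
The clause (x1) is unit, so x1 = True.
The clause (x2) is unit, so x2 = True.
That conflicts with the unit clause (¬x2).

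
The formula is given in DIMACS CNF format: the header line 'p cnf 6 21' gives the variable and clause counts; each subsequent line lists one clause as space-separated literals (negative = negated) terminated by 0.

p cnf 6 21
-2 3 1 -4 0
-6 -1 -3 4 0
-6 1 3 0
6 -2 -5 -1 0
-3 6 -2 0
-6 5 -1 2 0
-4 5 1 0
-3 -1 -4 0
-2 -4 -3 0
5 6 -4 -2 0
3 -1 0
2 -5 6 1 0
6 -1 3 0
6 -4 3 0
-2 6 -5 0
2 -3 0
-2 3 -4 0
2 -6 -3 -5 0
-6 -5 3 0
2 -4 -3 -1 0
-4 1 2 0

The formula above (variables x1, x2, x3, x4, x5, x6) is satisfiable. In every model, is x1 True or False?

False

Suppose x1 = True.
Unit clause (x3) forces x3 = True.
Unit clause (¬x4) forces x4 = False.
Unit clause (¬x6) forces x6 = False.
Unit clause (¬x2) forces x2 = False.
Now (x2) is unsatisfied and unit — conflict.
So every satisfying assignment has x1 = False.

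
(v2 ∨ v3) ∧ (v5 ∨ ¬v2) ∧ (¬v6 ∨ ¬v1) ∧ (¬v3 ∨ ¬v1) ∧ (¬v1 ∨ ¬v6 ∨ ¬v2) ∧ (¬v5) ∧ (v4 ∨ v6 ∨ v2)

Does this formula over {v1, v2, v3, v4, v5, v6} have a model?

(¬v5) alone gives v5 = False.
(¬v2) alone gives v2 = False.
(v3) alone gives v3 = True.
(¬v1) alone gives v1 = False.
Try v4 = True.
Every clause is now satisfied; v6 is unconstrained.
A satisfying assignment: v1: False; v2: False; v3: True; v4: True; v5: False; v6: False.

Yes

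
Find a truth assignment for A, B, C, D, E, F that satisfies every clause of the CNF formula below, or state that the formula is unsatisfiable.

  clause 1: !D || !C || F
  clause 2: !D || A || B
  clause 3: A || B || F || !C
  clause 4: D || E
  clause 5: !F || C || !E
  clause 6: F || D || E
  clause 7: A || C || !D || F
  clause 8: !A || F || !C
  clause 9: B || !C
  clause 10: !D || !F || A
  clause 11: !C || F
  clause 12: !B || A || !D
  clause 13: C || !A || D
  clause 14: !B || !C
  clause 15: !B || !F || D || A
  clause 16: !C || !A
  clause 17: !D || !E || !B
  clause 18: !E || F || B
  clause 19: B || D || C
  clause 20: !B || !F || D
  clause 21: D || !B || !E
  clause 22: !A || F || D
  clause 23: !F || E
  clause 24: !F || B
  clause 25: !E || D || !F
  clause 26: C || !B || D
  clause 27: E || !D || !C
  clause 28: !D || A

A ↦ true, B ↦ false, C ↦ false, D ↦ true, E ↦ false, F ↦ false

Suppose D = true.
From the singleton clause (A), A = true.
From the singleton clause (!C), C = false.
Suppose F = false.
Suppose E = false.
All clauses hold; B can take either value.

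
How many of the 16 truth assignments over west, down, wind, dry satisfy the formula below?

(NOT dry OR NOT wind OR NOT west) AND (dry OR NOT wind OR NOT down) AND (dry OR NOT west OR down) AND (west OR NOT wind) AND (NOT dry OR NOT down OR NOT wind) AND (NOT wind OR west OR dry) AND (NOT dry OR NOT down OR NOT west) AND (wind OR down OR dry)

5

There are 2^4 = 16 truth assignments over (west, down, wind, dry).
Check each against the 8 clauses (columns in the order west, down, wind, dry):
  F F F F  ✗ fails (wind OR down OR dry)
  F F F T  ✓ satisfies all
  F F T F  ✗ fails (west OR NOT wind)
  F F T T  ✗ fails (west OR NOT wind)
  F T F F  ✓ satisfies all
  F T F T  ✓ satisfies all
  F T T F  ✗ fails (dry OR NOT wind OR NOT down)
  F T T T  ✗ fails (west OR NOT wind)
  T F F F  ✗ fails (dry OR NOT west OR down)
  T F F T  ✓ satisfies all
  T F T F  ✗ fails (dry OR NOT west OR down)
  T F T T  ✗ fails (NOT dry OR NOT wind OR NOT west)
  T T F F  ✓ satisfies all
  T T F T  ✗ fails (NOT dry OR NOT down OR NOT west)
  T T T F  ✗ fails (dry OR NOT wind OR NOT down)
  T T T T  ✗ fails (NOT dry OR NOT wind OR NOT west)
5 of the 16 rows are models.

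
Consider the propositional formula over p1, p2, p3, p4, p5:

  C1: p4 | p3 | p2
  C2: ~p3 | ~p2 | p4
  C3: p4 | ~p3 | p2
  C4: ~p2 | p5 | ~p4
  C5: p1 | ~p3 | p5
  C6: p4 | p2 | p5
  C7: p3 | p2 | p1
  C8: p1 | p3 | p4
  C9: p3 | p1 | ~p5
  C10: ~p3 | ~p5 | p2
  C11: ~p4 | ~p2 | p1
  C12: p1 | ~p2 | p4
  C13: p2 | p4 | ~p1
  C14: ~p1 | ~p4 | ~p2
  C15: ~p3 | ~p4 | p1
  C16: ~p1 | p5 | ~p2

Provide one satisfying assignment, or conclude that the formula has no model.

Case p4 = 0:
Case p3 = 0:
The clause (p2) is unit, so p2 = 1.
The clause (p1) is unit, so p1 = 1.
The clause (p5) is unit, so p5 = 1.
Every clause now holds.

p1: 1; p2: 1; p3: 0; p4: 0; p5: 1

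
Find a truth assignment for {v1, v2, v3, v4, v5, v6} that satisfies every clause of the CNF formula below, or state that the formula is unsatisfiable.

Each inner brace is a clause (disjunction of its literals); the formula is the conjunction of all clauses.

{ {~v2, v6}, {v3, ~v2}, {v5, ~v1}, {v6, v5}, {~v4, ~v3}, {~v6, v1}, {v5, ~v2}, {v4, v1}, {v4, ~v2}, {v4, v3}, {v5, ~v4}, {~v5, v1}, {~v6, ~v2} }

v1: 1,  v2: 0,  v3: 1,  v4: 0,  v5: 1,  v6: 1

Suppose v2 = 0.
Suppose v5 = 1.
The clause (v1) is unit, so v1 = 1.
Suppose v4 = 0.
The clause (v3) is unit, so v3 = 1.
All clauses hold; v6 can take either value.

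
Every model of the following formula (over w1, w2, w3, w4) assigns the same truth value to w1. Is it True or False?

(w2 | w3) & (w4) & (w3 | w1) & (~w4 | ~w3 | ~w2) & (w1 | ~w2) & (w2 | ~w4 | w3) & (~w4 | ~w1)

False

Suppose w1 = 1.
From the singleton clause (w4), w4 = 1.
But (~w4) is also a unit clause — contradiction.
So every satisfying assignment has w1 = False.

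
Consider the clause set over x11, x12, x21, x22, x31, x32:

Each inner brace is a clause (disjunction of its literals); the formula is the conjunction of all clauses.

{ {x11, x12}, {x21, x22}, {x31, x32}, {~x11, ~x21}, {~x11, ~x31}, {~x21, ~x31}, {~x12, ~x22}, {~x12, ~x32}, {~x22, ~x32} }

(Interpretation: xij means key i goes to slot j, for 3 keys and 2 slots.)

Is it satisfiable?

Case x11 = 1:
From the singleton clause (~x21), x21 = 0.
From the singleton clause (x22), x22 = 1.
From the singleton clause (~x31), x31 = 0.
From the singleton clause (x32), x32 = 1.
But (~x32) is also a unit clause — contradiction.
Undo x11 and try x11 = 0.
From the singleton clause (x12), x12 = 1.
From the singleton clause (~x22), x22 = 0.
From the singleton clause (x21), x21 = 1.
From the singleton clause (~x31), x31 = 0.
From the singleton clause (x32), x32 = 1.
But (~x32) is also a unit clause — contradiction.
Neither x11 = 1 nor x11 = 0 works.
No assignment satisfies every clause.

No, unsatisfiable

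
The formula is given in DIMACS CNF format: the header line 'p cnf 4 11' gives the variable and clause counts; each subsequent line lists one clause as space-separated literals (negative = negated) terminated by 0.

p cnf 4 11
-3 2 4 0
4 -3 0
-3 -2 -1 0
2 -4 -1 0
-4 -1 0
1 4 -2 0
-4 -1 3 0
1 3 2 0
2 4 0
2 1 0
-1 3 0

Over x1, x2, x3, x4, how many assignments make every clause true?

There are 2^4 = 16 truth assignments over (x1, x2, x3, x4).
Check each against the 11 clauses (columns in the order x1, x2, x3, x4):
  F F F F  ✗ fails (x1 ∨ x3 ∨ x2)
  F F F T  ✗ fails (x1 ∨ x3 ∨ x2)
  F F T F  ✗ fails (¬x3 ∨ x2 ∨ x4)
  F F T T  ✗ fails (x2 ∨ x1)
  F T F F  ✗ fails (x1 ∨ x4 ∨ ¬x2)
  F T F T  ✓ satisfies all
  F T T F  ✗ fails (x4 ∨ ¬x3)
  F T T T  ✓ satisfies all
  T F F F  ✗ fails (x2 ∨ x4)
  T F F T  ✗ fails (x2 ∨ ¬x4 ∨ ¬x1)
  T F T F  ✗ fails (¬x3 ∨ x2 ∨ x4)
  T F T T  ✗ fails (x2 ∨ ¬x4 ∨ ¬x1)
  T T F F  ✗ fails (¬x1 ∨ x3)
  T T F T  ✗ fails (¬x4 ∨ ¬x1)
  T T T F  ✗ fails (x4 ∨ ¬x3)
  T T T T  ✗ fails (¬x3 ∨ ¬x2 ∨ ¬x1)
2 of the 16 rows are models.

2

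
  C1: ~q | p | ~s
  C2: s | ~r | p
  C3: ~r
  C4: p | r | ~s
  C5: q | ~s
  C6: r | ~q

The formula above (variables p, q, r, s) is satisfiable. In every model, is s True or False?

Suppose s = 1.
The clause (~r) is unit, so r = 0.
The clause (p) is unit, so p = 1.
The clause (q) is unit, so q = 1.
Now (~q) is unsatisfied and unit — conflict.
So every satisfying assignment has s = False.

False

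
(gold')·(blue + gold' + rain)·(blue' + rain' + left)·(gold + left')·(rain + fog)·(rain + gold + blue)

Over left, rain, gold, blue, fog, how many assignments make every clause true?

There are 2^5 = 32 truth assignments over (left, rain, gold, blue, fog).
Split on fog. With fog = 1, the clauses containing fog are satisfied and fog' drops from the rest; 2 of the 2^4 = 16 assignments to the other variables satisfy what remains.
With fog = 0, by the same count on the reduced clause set, 1 assignment works.
(One model: left=F, rain=F, gold=F, blue=T, fog=T.)
Total: 2 + 1 = 3.

3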